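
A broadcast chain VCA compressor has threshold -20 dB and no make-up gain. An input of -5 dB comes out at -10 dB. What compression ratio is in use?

1.5:1

Input overshoot = -5 − (-20) = 15 dB; output overshoot = -10 − (-20) = 10 dB.
Ratio = 15 / 10 = 1.5.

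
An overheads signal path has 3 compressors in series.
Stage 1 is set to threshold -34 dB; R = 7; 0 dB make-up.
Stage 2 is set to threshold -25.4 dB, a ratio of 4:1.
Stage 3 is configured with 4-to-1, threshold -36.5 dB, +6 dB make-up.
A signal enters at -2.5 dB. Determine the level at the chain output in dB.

-28.75 dB

Stage 1: overshoot 31.5 dB → 31.5/7 = 4.5 dB → -29.5 dB.
Stage 2: below threshold (-29.5 ≤ -25.4); passes unchanged; output -29.5 dB.
Stage 3: 7 dB above -36.5 dB, reduced 4:1 to 1.75 dB above → -34.75 dB; +6 dB make-up → -28.75 dB.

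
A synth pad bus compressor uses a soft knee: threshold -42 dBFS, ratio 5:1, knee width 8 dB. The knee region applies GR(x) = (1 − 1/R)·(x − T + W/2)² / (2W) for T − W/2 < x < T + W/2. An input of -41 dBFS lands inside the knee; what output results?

-42.25 dBFS

x − T + W/2 = -41 − (-42) + 4 = 5.
GR = (1 − 1/5) × 5² / 16 = 0.8 × 25 / 16 = 1.25 dB.
Output = -41 − 1.25 = -42.25 dBFS.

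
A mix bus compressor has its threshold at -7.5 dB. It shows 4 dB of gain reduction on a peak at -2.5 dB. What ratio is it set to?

Input overshoot = -2.5 − (-7.5) = 5 dB.
Output overshoot = 5 − 4 = 1 dB.
Ratio = input overshoot / output overshoot = 5 / 1 = 5.

5:1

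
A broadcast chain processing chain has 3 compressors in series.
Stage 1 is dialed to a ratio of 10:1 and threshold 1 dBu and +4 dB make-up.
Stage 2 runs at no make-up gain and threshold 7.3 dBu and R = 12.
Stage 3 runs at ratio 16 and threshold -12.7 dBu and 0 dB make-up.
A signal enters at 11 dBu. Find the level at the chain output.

-11.53125 dBu

Stage 1: overshoot 10 dB → 10/10 = 1 dB → 2 dBu; +4 dB make-up → 6 dBu.
Stage 2: below threshold (6 ≤ 7.3); passes unchanged; output 6 dBu.
Stage 3: overshoot 18.7 dB → 18.7/16 = 1.16875 dB → -11.53125 dBu.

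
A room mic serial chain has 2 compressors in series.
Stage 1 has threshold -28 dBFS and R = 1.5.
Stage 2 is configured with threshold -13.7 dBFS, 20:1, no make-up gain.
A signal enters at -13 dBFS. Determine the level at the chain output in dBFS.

-18 dBFS

Stage 1: 15 dB above -28 dBFS, reduced 1.5:1 to 10 dB above → -18 dBFS.
Stage 2: -18 dBFS ≤ -13.7 dBFS, so stage 2 doesn't engage; output -18 dBFS.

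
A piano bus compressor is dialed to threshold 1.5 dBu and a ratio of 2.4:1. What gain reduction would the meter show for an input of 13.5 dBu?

7 dB

Overshoot = 13.5 − 1.5 = 12 dB.
After 2.4:1 compression the overshoot becomes 12/2.4 = 5 dB.
So the signal is attenuated by 12 − 5 = 7 dB.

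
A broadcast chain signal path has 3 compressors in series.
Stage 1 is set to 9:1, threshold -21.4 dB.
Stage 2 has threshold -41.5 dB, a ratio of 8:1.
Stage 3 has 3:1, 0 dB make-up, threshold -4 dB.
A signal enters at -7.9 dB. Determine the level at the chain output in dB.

-38.8 dB

Stage 1: -7.9 dB is 13.5 dB over -21.4 dB; at 9:1 that becomes 1.5 dB over, giving -19.9 dB.
Stage 2: -19.9 dB is 21.6 dB over -41.5 dB; at 8:1 that becomes 2.7 dB over, giving -38.8 dB.
Stage 3: -38.8 dB is at or below the -4 dB threshold — no compression; output -38.8 dB.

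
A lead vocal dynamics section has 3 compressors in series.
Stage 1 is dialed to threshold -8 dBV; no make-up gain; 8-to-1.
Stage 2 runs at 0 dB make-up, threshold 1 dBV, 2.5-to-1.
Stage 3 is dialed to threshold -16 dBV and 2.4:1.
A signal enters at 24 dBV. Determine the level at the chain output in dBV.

-11 dBV

Stage 1: 32 dB above -8 dBV, reduced 8:1 to 4 dB above → -4 dBV.
Stage 2: -4 dBV ≤ 1 dBV, so stage 2 doesn't engage; output -4 dBV.
Stage 3: -4 dBV is 12 dB over -16 dBV; at 2.4:1 that becomes 5 dB over, giving -11 dBV.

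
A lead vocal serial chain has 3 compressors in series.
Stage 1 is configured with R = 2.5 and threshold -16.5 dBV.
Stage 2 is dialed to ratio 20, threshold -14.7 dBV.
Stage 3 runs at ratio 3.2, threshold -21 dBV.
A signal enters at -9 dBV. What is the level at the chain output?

Stage 1: 7.5 dB above -16.5 dBV, reduced 2.5:1 to 3 dB above → -13.5 dBV.
Stage 2: 1.2 dB above -14.7 dBV, reduced 20:1 to 0.06 dB above → -14.64 dBV.
Stage 3: overshoot 6.36 dB → 6.36/3.2 = 1.9875 dB → -19.0125 dBV.

-19.0125 dBV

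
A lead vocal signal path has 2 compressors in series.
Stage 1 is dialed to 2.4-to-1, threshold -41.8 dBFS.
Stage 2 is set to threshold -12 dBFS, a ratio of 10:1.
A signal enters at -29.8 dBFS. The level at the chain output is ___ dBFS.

Stage 1: overshoot 12 dB → 12/2.4 = 5 dB → -36.8 dBFS.
Stage 2: -36.8 dBFS is at or below the -12 dBFS threshold — no compression; output -36.8 dBFS.

-36.8 dBFS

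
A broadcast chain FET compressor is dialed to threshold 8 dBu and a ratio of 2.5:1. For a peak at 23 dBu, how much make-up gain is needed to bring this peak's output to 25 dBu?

Overshoot 15 dB → 15/2.5 = 6 dB after compression, so the compressed level is 8 + 6 = 14 dBu.
Make-up = target − compressed = 25 − 14 = 11 dB.

11 dB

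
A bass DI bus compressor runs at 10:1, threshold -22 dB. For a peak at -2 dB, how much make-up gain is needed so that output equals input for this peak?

Overshoot 20 dB → 20/10 = 2 dB after compression, so the compressed level is -22 + 2 = -20 dB.
Make-up = target − compressed = -2 − (-20) = 18 dB.

18 dB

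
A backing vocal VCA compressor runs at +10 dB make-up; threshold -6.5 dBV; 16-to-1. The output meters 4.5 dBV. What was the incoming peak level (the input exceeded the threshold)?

Remove make-up: 4.5 − 10 = -5.5 dBV.
That's 1 dB above the -6.5 dBV threshold.
Undo the ratio: input overshoot = 1 × 16 = 16 dB, giving input = 9.5 dBV.

9.5 dBV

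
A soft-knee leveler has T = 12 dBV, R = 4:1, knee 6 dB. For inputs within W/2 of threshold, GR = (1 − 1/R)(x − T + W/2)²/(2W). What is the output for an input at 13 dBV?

12 dBV

x − T + W/2 = 13 − 12 + 3 = 4.
GR = (1 − 1/4) × 4² / 12 = 0.75 × 16 / 12 = 1 dB.
Output = 13 − 1 = 12 dBV.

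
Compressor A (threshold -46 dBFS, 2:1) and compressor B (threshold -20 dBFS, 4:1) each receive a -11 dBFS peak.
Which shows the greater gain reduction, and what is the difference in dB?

A, by 10.75 dB

A: 35 dB over, compressed to 17.5 dB over, so 17.5 dB of GR.
B: 9 dB over, compressed to 2.25 dB over, so 6.75 dB of GR.
Difference: 10.75 dB in favour of A.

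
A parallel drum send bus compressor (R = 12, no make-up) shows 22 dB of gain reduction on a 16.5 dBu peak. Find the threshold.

-7.5 dBu

Let T be the threshold. Output overshoot = (input overshoot)/R, so -5.5 − T = (16.5 − T)/12.
12·(-5.5 − T) = 16.5 − T → 11·T = -66 − 16.5 = -82.5.
T = -82.5/11 = -7.5 dBu.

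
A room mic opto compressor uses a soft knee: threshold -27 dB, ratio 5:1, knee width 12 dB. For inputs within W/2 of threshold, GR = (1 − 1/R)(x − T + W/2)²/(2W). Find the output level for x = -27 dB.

x − T + W/2 = -27 − (-27) + 6 = 6.
GR = (1 − 1/5) × 6² / 24 = 0.8 × 36 / 24 = 1.2 dB.
Output = -27 − 1.2 = -28.2 dB.

-28.2 dB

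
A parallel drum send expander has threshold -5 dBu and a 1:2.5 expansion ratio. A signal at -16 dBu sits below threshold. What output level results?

Undershoot = (-5) − (-16) = 11 dB.
At 1:2.5, that expands to 27.5 dB under threshold.
Output = -5 − 27.5 = -32.5 dBu.

-32.5 dBu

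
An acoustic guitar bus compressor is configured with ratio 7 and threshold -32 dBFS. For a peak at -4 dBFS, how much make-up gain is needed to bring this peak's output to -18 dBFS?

Overshoot 28 dB → 28/7 = 4 dB after compression, so the compressed level is -32 + 4 = -28 dBFS.
Make-up = target − compressed = -18 − (-28) = 10 dB.

10 dB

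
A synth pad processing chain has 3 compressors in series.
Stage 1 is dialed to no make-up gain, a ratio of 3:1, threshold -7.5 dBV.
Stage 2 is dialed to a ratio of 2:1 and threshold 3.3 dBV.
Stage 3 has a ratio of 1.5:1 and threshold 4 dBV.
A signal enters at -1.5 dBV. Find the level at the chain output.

Stage 1: overshoot 6 dB → 6/3 = 2 dB → -5.5 dBV.
Stage 2: below threshold (-5.5 ≤ 3.3); passes unchanged; output -5.5 dBV.
Stage 3: -5.5 dBV is at or below the 4 dBV threshold — no compression; output -5.5 dBV.

-5.5 dBV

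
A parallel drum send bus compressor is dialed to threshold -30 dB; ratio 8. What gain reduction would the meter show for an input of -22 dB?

Overshoot = -22 − (-30) = 8 dB.
At 8:1, output sits 8/8 = 1 dB above threshold.
GR = overshoot in − overshoot out = 8 − 1 = 7 dB.

7 dB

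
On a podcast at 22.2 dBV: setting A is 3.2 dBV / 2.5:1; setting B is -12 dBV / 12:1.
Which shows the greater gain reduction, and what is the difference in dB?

A: 19 dB over, compressed to 7.6 dB over, so 11.4 dB of GR.
B: 34.2 dB over, compressed to 2.85 dB over, so 31.35 dB of GR.
Difference: 19.95 dB in favour of B.

B, by 19.95 dB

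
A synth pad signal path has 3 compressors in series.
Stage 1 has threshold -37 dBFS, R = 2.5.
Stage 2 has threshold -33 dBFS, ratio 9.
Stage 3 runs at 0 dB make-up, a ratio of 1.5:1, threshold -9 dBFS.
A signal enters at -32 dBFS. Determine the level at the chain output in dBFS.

-35 dBFS

Stage 1: 5 dB above -37 dBFS, reduced 2.5:1 to 2 dB above → -35 dBFS.
Stage 2: -35 dBFS ≤ -33 dBFS, so stage 2 doesn't engage; output -35 dBFS.
Stage 3: -35 dBFS ≤ -9 dBFS, so stage 3 doesn't engage; output -35 dBFS.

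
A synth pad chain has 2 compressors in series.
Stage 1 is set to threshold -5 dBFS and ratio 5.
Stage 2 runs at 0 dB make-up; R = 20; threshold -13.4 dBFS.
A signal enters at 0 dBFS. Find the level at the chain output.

Stage 1: 0 dBFS is 5 dB over -5 dBFS; at 5:1 that becomes 1 dB over, giving -4 dBFS.
Stage 2: -4 dBFS is 9.4 dB over -13.4 dBFS; at 20:1 that becomes 0.47 dB over, giving -12.93 dBFS.

-12.93 dBFS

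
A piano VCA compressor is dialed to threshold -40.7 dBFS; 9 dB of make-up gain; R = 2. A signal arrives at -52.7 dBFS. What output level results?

-52.7 dBFS is 12 dB below the -40.7 dBFS threshold, so no gain reduction is applied.
Make-up gain adds 9 dB: -52.7 + 9 = -43.7 dBFS.

-43.7 dBFS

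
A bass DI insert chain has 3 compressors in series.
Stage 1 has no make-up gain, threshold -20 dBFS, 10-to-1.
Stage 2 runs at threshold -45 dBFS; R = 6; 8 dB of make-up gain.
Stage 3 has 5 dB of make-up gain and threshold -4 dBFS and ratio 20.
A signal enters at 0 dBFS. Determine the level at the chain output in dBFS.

Stage 1: 0 dBFS is 20 dB over -20 dBFS; at 10:1 that becomes 2 dB over, giving -18 dBFS.
Stage 2: -18 dBFS is 27 dB over -45 dBFS; at 6:1 that becomes 4.5 dB over, giving -40.5 dBFS; +8 dB make-up → -32.5 dBFS.
Stage 3: below threshold (-32.5 ≤ -4); passes unchanged; make-up brings it to -27.5 dBFS.

-27.5 dBFS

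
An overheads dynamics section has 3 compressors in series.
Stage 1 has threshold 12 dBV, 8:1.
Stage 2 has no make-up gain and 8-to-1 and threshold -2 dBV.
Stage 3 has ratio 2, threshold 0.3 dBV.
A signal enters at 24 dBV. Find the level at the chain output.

Stage 1: 12 dB above 12 dBV, reduced 8:1 to 1.5 dB above → 13.5 dBV.
Stage 2: 13.5 dBV is 15.5 dB over -2 dBV; at 8:1 that becomes 1.9375 dB over, giving -0.0625 dBV.
Stage 3: below threshold (-0.0625 ≤ 0.3); passes unchanged; output -0.0625 dBV.

-0.0625 dBV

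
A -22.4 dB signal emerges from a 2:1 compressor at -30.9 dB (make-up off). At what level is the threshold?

-39.4 dB

Let T be the threshold. Output overshoot = (input overshoot)/R, so -30.9 − T = (-22.4 − T)/2.
2·(-30.9 − T) = -22.4 − T → 1·T = -61.8 − (-22.4) = -39.4.
T = -39.4/1 = -39.4 dB.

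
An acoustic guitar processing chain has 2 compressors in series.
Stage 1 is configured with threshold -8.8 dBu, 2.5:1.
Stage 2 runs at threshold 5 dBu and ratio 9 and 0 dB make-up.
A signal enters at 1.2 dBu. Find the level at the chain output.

-4.8 dBu

Stage 1: overshoot 10 dB → 10/2.5 = 4 dB → -4.8 dBu.
Stage 2: -4.8 dBu is at or below the 5 dBu threshold — no compression; output -4.8 dBu.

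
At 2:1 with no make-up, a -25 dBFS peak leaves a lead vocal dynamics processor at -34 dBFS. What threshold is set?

Let T be the threshold. Output overshoot = (input overshoot)/R, so -34 − T = (-25 − T)/2.
2·(-34 − T) = -25 − T → 1·T = -68 − (-25) = -43.
T = -43/1 = -43 dBFS.

-43 dBFS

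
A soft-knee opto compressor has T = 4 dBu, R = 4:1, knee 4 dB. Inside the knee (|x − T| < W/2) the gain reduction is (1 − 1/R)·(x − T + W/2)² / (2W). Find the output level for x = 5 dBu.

x − T + W/2 = 5 − 4 + 2 = 3.
GR = (1 − 1/4) × 3² / 8 = 0.75 × 9 / 8 = 0.84375 dB.
Output = 5 − 0.84375 = 4.15625 dBu.

4.15625 dBu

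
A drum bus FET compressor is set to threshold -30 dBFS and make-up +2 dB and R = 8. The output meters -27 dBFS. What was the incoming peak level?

Remove make-up: -27 − 2 = -29 dBFS.
Post-compression overshoot = -29 − (-30) = 1 dB.
Undo the ratio: input overshoot = 1 × 8 = 8 dB, giving input = -22 dBFS.

-22 dBFS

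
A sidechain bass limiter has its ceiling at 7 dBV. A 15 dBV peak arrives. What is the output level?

7 dBV

A brickwall limiter is an ∞:1 compressor: any input above the ceiling is clamped to 7 dBV.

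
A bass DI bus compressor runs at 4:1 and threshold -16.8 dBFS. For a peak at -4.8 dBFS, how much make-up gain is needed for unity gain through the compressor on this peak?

Without make-up, output = threshold + overshoot/4 = -16.8 + 3 = -13.8 dBFS.
Gap to target: 9 dB.

9 dB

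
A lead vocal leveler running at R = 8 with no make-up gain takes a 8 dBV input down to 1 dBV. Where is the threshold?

Gain reduction = 8 − 1 = 7 dB; output overshoot = GR / (R − 1) = 7 / 7 = 1 dB.
Threshold = output − output overshoot = 1 − 1 = 0 dBV.

0 dBV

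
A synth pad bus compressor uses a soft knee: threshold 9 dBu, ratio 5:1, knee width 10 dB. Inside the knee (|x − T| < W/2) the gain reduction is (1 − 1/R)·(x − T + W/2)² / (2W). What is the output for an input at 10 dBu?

8.56 dBu

x − T + W/2 = 10 − 9 + 5 = 6.
GR = (1 − 1/5) × 6² / 20 = 0.8 × 36 / 20 = 1.44 dB.
Output = 10 − 1.44 = 8.56 dBu.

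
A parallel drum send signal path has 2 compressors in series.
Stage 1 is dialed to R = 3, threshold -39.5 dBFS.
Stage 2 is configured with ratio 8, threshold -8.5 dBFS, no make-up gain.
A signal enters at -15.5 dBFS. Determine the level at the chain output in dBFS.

Stage 1: 24 dB above -39.5 dBFS, reduced 3:1 to 8 dB above → -31.5 dBFS.
Stage 2: -31.5 dBFS ≤ -8.5 dBFS, so stage 2 doesn't engage; output -31.5 dBFS.

-31.5 dBFS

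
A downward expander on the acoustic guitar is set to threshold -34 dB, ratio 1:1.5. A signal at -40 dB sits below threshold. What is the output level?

-43 dB

Undershoot = (-34) − (-40) = 6 dB.
At 1:1.5, that expands to 9 dB under threshold.
Output = -34 − 9 = -43 dB.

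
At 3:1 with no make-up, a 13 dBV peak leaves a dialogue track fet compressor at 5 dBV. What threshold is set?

1 dBV

Let T be the threshold. Output overshoot = (input overshoot)/R, so 5 − T = (13 − T)/3.
3·(5 − T) = 13 − T → 2·T = 15 − 13 = 2.
T = 2/2 = 1 dBV.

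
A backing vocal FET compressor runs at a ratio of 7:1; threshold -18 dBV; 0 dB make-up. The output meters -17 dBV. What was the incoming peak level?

That's 1 dB above the -18 dBV threshold.
Before 7:1 compression the overshoot was 1 × 7 = 7 dB, so input = -18 + 7 = -11 dBV.

-11 dBV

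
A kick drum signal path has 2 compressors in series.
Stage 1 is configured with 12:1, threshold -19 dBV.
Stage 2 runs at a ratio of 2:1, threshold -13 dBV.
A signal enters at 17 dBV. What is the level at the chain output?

-16 dBV

Stage 1: 36 dB above -19 dBV, reduced 12:1 to 3 dB above → -16 dBV.
Stage 2: -16 dBV is at or below the -13 dBV threshold — no compression; output -16 dBV.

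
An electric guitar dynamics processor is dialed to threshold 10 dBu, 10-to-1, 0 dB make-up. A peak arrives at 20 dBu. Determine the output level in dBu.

11 dBu

The input is 10 dB above the 10 dBu threshold.
At 10:1 the overshoot is divided by 10, leaving 1 dB above threshold.
Output = 10 + 1 = 11 dBu.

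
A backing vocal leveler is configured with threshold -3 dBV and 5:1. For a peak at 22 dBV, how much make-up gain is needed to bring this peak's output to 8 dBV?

The peak compresses to -3 + 25/5 = 2 dBV.
To reach 8 dBV requires 8 − 2 = 6 dB of make-up.

6 dB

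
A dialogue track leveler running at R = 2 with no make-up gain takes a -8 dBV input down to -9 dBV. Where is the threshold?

Gain reduction = -8 − (-9) = 1 dB; output overshoot = GR / (R − 1) = 1 / 1 = 1 dB.
Threshold = output − output overshoot = -9 − 1 = -10 dBV.

-10 dBV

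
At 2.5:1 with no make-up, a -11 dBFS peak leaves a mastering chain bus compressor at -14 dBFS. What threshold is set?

-16 dBFS

Let T be the threshold. Output overshoot = (input overshoot)/R, so -14 − T = (-11 − T)/2.5.
2.5·(-14 − T) = -11 − T → 1.5·T = -35 − (-11) = -24.
T = -24/1.5 = -16 dBFS.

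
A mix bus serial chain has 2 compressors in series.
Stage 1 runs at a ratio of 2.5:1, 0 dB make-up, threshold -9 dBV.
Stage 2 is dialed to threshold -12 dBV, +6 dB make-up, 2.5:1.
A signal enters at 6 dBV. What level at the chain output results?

-2.4 dBV

Stage 1: 6 dBV is 15 dB over -9 dBV; at 2.5:1 that becomes 6 dB over, giving -3 dBV.
Stage 2: overshoot 9 dB → 9/2.5 = 3.6 dB → -8.4 dBV; +6 dB make-up → -2.4 dBV.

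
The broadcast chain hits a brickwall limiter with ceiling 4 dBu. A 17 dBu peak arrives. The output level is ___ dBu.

At ∞:1, everything above 4 dBu is held at the ceiling.

4 dBu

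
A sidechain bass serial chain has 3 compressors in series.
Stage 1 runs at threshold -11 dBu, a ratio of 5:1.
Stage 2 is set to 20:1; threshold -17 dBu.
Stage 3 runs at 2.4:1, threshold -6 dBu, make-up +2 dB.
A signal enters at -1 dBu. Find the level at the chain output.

-14.6 dBu

Stage 1: overshoot 10 dB → 10/5 = 2 dB → -9 dBu.
Stage 2: 8 dB above -17 dBu, reduced 20:1 to 0.4 dB above → -16.6 dBu.
Stage 3: -16.6 dBu is at or below the -6 dBu threshold — no compression; make-up brings it to -14.6 dBu.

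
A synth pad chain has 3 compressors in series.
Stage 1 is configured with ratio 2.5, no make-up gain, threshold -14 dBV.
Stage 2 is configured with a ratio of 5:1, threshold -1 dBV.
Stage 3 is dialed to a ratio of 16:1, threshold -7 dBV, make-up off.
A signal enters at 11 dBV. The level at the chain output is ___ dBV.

-6.8125 dBV

Stage 1: 25 dB above -14 dBV, reduced 2.5:1 to 10 dB above → -4 dBV.
Stage 2: below threshold (-4 ≤ -1); passes unchanged; output -4 dBV.
Stage 3: -4 dBV is 3 dB over -7 dBV; at 16:1 that becomes 0.1875 dB over, giving -6.8125 dBV.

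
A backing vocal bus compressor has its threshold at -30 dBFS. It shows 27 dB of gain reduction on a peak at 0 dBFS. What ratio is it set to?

Input overshoot = 0 − (-30) = 30 dB.
Output overshoot = 30 − 27 = 3 dB.
Ratio = input overshoot / output overshoot = 30 / 3 = 10.

10:1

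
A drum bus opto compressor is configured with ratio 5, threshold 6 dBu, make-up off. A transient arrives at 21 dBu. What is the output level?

Overshoot: 21 − 6 = 15 dB.
The 15 dB excess becomes 3 dB after 5:1 reduction.
That puts the output at 9 dBu.

9 dBu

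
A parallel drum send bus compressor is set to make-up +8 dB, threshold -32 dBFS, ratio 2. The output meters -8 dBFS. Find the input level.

Remove make-up: -8 − 8 = -16 dBFS.
The compressed level sits -16 − (-32) = 16 dB over threshold.
Before 2:1 compression the overshoot was 16 × 2 = 32 dB, so input = -32 + 32 = 0 dBFS.

0 dBFS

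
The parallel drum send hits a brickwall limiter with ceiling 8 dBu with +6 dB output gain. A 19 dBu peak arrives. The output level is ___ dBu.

14 dBu

A brickwall limiter is an ∞:1 compressor: any input above the ceiling is clamped to 8 dBu.
Output gain then adds 6 dB: 8 + 6 = 14 dBu.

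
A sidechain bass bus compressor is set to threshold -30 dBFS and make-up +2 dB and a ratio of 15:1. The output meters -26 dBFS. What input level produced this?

0 dBFS

Remove make-up: -26 − 2 = -28 dBFS.
Post-compression overshoot = -28 − (-30) = 2 dB.
Undo the ratio: input overshoot = 2 × 15 = 30 dB, giving input = 0 dBFS.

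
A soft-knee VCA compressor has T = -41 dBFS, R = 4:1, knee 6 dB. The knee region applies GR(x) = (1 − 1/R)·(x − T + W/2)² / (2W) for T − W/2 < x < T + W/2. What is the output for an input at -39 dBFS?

-40.5625 dBFS

x − T + W/2 = -39 − (-41) + 3 = 5.
GR = (1 − 1/4) × 5² / 12 = 0.75 × 25 / 12 = 1.5625 dB.
Output = -39 − 1.5625 = -40.5625 dBFS.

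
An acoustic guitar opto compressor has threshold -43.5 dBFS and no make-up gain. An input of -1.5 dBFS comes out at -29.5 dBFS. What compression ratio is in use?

3:1

Input overshoot = -1.5 − (-43.5) = 42 dB; output overshoot = -29.5 − (-43.5) = 14 dB.
Ratio = 42 / 14 = 3.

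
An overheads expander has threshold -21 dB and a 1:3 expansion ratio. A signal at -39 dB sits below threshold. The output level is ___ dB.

Undershoot = (-21) − (-39) = 18 dB.
At 1:3, that expands to 54 dB under threshold.
Output = -21 − 54 = -75 dB.

-75 dB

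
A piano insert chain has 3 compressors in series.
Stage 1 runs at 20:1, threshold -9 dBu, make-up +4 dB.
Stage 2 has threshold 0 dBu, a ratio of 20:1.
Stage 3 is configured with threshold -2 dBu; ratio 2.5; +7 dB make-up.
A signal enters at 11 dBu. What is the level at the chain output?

3 dBu

Stage 1: 11 dBu is 20 dB over -9 dBu; at 20:1 that becomes 1 dB over, giving -8 dBu; +4 dB make-up → -4 dBu.
Stage 2: -4 dBu is at or below the 0 dBu threshold — no compression; output -4 dBu.
Stage 3: -4 dBu ≤ -2 dBu, so stage 3 doesn't engage; make-up brings it to 3 dBu.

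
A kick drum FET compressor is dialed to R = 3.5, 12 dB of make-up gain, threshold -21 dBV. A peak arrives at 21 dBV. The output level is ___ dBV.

3 dBV

21 dBV sits 42 dB over threshold.
3.5:1 compression reduces that to 42/3.5 = 12 dB over.
Output = -21 + 12 = -9 dBV; make-up adds 12 dB, giving 3 dBV.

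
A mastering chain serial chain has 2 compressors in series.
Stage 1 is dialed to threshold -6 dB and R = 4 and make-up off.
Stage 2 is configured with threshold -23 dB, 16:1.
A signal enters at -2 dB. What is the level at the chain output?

Stage 1: overshoot 4 dB → 4/4 = 1 dB → -5 dB.
Stage 2: 18 dB above -23 dB, reduced 16:1 to 1.125 dB above → -21.875 dB.

-21.875 dB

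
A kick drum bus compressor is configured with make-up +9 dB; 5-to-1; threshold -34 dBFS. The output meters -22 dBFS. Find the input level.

Remove make-up: -22 − 9 = -31 dBFS.
That's 3 dB above the -34 dBFS threshold.
Undo the ratio: input overshoot = 3 × 5 = 15 dB, giving input = -19 dBFS.

-19 dBFS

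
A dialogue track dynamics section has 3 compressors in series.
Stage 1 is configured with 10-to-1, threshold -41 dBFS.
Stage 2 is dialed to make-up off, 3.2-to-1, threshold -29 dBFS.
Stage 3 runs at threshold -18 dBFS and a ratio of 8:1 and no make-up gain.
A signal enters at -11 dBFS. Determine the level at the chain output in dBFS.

Stage 1: 30 dB above -41 dBFS, reduced 10:1 to 3 dB above → -38 dBFS.
Stage 2: below threshold (-38 ≤ -29); passes unchanged; output -38 dBFS.
Stage 3: below threshold (-38 ≤ -18); passes unchanged; output -38 dBFS.

-38 dBFS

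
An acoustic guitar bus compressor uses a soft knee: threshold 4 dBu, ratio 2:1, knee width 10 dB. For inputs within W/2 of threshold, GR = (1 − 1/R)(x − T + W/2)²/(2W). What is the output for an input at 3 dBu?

x − T + W/2 = 3 − 4 + 5 = 4.
GR = (1 − 1/2) × 4² / 20 = 0.5 × 16 / 20 = 0.4 dB.
Output = 3 − 0.4 = 2.6 dBu.

2.6 dBu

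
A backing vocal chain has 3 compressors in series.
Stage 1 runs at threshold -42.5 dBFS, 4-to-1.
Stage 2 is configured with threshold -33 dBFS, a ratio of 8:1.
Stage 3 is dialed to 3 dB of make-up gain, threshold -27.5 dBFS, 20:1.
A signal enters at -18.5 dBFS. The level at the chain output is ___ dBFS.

Stage 1: 24 dB above -42.5 dBFS, reduced 4:1 to 6 dB above → -36.5 dBFS.
Stage 2: -36.5 dBFS is at or below the -33 dBFS threshold — no compression; output -36.5 dBFS.
Stage 3: -36.5 dBFS is at or below the -27.5 dBFS threshold — no compression; make-up brings it to -33.5 dBFS.

-33.5 dBFS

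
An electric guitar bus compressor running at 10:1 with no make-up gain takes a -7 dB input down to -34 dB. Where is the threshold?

Gain reduction = -7 − (-34) = 27 dB; output overshoot = GR / (R − 1) = 27 / 9 = 3 dB.
Threshold = output − output overshoot = -34 − 3 = -37 dB.

-37 dB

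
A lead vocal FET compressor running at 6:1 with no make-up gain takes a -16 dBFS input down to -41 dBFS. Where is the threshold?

Gain reduction = -16 − (-41) = 25 dB; output overshoot = GR / (R − 1) = 25 / 5 = 5 dB.
Threshold = output − output overshoot = -41 − 5 = -46 dBFS.

-46 dBFS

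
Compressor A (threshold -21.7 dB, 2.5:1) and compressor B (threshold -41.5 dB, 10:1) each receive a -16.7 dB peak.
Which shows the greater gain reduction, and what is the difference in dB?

A: GR = 5 − 5/2.5 = 3 dB.
B: GR = 24.8 − 24.8/10 = 22.32 dB.
B applies 19.32 dB more gain reduction.

B, by 19.32 dB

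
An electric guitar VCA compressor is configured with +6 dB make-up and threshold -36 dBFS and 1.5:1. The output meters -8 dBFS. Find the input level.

-3 dBFS

Remove make-up: -8 − 6 = -14 dBFS.
The compressed level sits -14 − (-36) = 22 dB over threshold.
Before 1.5:1 compression the overshoot was 22 × 1.5 = 33 dB, so input = -36 + 33 = -3 dBFS.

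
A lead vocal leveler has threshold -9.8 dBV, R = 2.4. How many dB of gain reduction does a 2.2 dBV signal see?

7 dB

The signal is 12 dB above threshold.
A 2.4:1 ratio leaves 5 dB of that excess.
Gain reduction = 12 − 5 = 7 dB.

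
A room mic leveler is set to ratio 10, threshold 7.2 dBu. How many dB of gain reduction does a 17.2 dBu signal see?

9 dB

17.2 dBu exceeds the threshold by 10 dB.
A 10:1 ratio leaves 1 dB of that excess.
Gain reduction = 10 − 1 = 9 dB.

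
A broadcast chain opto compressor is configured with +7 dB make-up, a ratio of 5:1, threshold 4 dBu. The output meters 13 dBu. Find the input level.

14 dBu

Before make-up, the level was 13 − 7 = 6 dBu.
Post-compression overshoot = 6 − 4 = 2 dB.
Input overshoot = R × output overshoot = 10 dB → input = 4 + 10 = 14 dBu.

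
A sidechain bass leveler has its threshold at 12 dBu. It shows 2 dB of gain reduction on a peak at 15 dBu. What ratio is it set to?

Input overshoot = 15 − 12 = 3 dB.
Output overshoot = 3 − 2 = 1 dB.
Ratio = input overshoot / output overshoot = 3 / 1 = 3.

3:1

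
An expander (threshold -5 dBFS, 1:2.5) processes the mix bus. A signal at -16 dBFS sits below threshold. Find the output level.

Below threshold, a 1:2.5 expander applies gain = (2.5−1)×(T − x) of attenuation.
(2.5−1) × 11 = 16.5 dB, so output = -16 − 16.5 = -32.5 dBFS.

-32.5 dBFS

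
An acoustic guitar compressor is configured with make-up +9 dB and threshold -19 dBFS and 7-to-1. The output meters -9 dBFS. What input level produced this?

Stripping the +9 dB make-up gives -18 dBFS at the gain stage.
That's 1 dB above the -19 dBFS threshold.
Input overshoot = R × output overshoot = 7 dB → input = -19 + 7 = -12 dBFS.

-12 dBFS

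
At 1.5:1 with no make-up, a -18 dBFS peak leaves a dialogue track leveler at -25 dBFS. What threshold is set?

Let T be the threshold. Output overshoot = (input overshoot)/R, so -25 − T = (-18 − T)/1.5.
1.5·(-25 − T) = -18 − T → 0.5·T = -37.5 − (-18) = -19.5.
T = -19.5/0.5 = -39 dBFS.

-39 dBFS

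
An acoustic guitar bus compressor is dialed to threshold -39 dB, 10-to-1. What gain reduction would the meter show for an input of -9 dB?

27 dB

Overshoot = -9 − (-39) = 30 dB.
At 10:1, output sits 30/10 = 3 dB above threshold.
Gain reduction = 30 − 3 = 27 dB.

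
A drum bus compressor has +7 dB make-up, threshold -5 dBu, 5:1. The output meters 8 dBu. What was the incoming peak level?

Remove make-up: 8 − 7 = 1 dBu.
Post-compression overshoot = 1 − (-5) = 6 dB.
Input overshoot = R × output overshoot = 30 dB → input = -5 + 30 = 25 dBu.

25 dBu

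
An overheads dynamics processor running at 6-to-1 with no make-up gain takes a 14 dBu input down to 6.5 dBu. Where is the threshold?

5 dBu

Let T be the threshold. Output overshoot = (input overshoot)/R, so 6.5 − T = (14 − T)/6.
6·(6.5 − T) = 14 − T → 5·T = 39 − 14 = 25.
T = 25/5 = 5 dBu.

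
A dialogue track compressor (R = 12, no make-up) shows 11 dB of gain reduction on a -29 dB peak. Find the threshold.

Gain reduction = -29 − (-40) = 11 dB; output overshoot = GR / (R − 1) = 11 / 11 = 1 dB.
Threshold = output − output overshoot = -40 − 1 = -41 dB.

-41 dB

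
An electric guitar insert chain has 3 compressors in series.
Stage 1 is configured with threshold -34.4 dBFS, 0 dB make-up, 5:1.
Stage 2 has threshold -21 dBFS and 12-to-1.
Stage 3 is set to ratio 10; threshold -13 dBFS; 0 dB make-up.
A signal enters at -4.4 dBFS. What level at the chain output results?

-28.4 dBFS

Stage 1: overshoot 30 dB → 30/5 = 6 dB → -28.4 dBFS.
Stage 2: -28.4 dBFS ≤ -21 dBFS, so stage 2 doesn't engage; output -28.4 dBFS.
Stage 3: -28.4 dBFS is at or below the -13 dBFS threshold — no compression; output -28.4 dBFS.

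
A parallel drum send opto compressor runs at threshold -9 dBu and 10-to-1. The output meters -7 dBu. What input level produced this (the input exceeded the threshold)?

11 dBu

That's 2 dB above the -9 dBu threshold.
Undo the ratio: input overshoot = 2 × 10 = 20 dB, giving input = 11 dBu.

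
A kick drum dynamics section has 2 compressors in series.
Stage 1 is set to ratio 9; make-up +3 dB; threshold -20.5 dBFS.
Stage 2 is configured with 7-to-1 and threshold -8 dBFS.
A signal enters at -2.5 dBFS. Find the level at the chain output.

-15.5 dBFS

Stage 1: overshoot 18 dB → 18/9 = 2 dB → -18.5 dBFS; +3 dB make-up → -15.5 dBFS.
Stage 2: -15.5 dBFS is at or below the -8 dBFS threshold — no compression; output -15.5 dBFS.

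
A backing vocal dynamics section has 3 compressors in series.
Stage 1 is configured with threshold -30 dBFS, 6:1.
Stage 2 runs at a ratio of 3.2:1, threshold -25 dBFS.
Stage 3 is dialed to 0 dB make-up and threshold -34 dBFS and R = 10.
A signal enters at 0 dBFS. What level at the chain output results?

-33.1 dBFS

Stage 1: 30 dB above -30 dBFS, reduced 6:1 to 5 dB above → -25 dBFS.
Stage 2: -25 dBFS is at or below the -25 dBFS threshold — no compression; output -25 dBFS.
Stage 3: overshoot 9 dB → 9/10 = 0.9 dB → -33.1 dBFS.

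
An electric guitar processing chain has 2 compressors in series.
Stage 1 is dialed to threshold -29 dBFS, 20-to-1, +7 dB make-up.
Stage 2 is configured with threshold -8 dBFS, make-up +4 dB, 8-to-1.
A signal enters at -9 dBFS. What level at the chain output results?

-17 dBFS

Stage 1: 20 dB above -29 dBFS, reduced 20:1 to 1 dB above → -28 dBFS; +7 dB make-up → -21 dBFS.
Stage 2: -21 dBFS ≤ -8 dBFS, so stage 2 doesn't engage; make-up brings it to -17 dBFS.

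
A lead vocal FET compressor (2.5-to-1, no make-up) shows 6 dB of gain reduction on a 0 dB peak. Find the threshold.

Gain reduction = 0 − (-6) = 6 dB; output overshoot = GR / (R − 1) = 6 / 1.5 = 4 dB.
Threshold = output − output overshoot = -6 − 4 = -10 dB.

-10 dB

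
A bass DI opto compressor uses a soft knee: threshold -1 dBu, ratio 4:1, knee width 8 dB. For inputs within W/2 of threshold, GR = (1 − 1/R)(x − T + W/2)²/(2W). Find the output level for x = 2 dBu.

-0.296875 dBu

x − T + W/2 = 2 − (-1) + 4 = 7.
GR = (1 − 1/4) × 7² / 16 = 0.75 × 49 / 16 = 2.296875 dB.
Output = 2 − 2.296875 = -0.296875 dBu.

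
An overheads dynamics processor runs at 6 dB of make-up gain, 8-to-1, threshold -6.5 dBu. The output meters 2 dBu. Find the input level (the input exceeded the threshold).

Remove make-up: 2 − 6 = -4 dBu.
Post-compression overshoot = -4 − (-6.5) = 2.5 dB.
Undo the ratio: input overshoot = 2.5 × 8 = 20 dB, giving input = 13.5 dBu.

13.5 dBu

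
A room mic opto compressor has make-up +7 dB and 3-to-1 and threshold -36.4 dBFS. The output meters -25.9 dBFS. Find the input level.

Stripping the +7 dB make-up gives -32.9 dBFS at the gain stage.
That's 3.5 dB above the -36.4 dBFS threshold.
Undo the ratio: input overshoot = 3.5 × 3 = 10.5 dB, giving input = -25.9 dBFS.

-25.9 dBFS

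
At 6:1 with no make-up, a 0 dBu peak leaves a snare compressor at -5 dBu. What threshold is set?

-6 dBu

Gain reduction = 0 − (-5) = 5 dB; output overshoot = GR / (R − 1) = 5 / 5 = 1 dB.
Threshold = output − output overshoot = -5 − 1 = -6 dBu.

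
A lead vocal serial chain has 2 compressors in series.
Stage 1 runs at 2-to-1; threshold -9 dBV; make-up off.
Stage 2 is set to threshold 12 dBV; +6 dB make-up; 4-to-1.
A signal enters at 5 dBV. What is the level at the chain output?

Stage 1: 5 dBV is 14 dB over -9 dBV; at 2:1 that becomes 7 dB over, giving -2 dBV.
Stage 2: below threshold (-2 ≤ 12); passes unchanged; make-up brings it to 4 dBV.

4 dBV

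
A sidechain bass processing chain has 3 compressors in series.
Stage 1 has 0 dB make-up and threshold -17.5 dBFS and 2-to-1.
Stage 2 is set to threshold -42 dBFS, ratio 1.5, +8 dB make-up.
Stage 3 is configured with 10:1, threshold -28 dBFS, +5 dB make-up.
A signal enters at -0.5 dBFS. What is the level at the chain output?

Stage 1: -0.5 dBFS is 17 dB over -17.5 dBFS; at 2:1 that becomes 8.5 dB over, giving -9 dBFS.
Stage 2: -9 dBFS is 33 dB over -42 dBFS; at 1.5:1 that becomes 22 dB over, giving -20 dBFS; +8 dB make-up → -12 dBFS.
Stage 3: overshoot 16 dB → 16/10 = 1.6 dB → -26.4 dBFS; +5 dB make-up → -21.4 dBFS.

-21.4 dBFS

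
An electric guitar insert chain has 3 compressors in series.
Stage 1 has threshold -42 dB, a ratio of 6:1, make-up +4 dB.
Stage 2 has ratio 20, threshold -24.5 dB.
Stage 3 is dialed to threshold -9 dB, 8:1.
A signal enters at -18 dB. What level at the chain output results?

Stage 1: 24 dB above -42 dB, reduced 6:1 to 4 dB above → -38 dB; +4 dB make-up → -34 dB.
Stage 2: -34 dB ≤ -24.5 dB, so stage 2 doesn't engage; output -34 dB.
Stage 3: below threshold (-34 ≤ -9); passes unchanged; output -34 dB.

-34 dB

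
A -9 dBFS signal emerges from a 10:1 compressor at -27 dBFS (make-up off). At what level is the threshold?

Gain reduction = -9 − (-27) = 18 dB; output overshoot = GR / (R − 1) = 18 / 9 = 2 dB.
Threshold = output − output overshoot = -27 − 2 = -29 dBFS.

-29 dBFS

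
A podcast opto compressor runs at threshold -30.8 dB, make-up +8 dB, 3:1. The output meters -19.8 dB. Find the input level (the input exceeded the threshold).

-21.8 dB

Remove make-up: -19.8 − 8 = -27.8 dB.
That's 3 dB above the -30.8 dB threshold.
Before 3:1 compression the overshoot was 3 × 3 = 9 dB, so input = -30.8 + 9 = -21.8 dB.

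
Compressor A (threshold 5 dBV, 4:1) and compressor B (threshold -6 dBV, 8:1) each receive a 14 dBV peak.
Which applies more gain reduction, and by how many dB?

A: overshoot 9 dB → output overshoot 2.25 dB → GR 6.75 dB.
B: overshoot 20 dB → output overshoot 2.5 dB → GR 17.5 dB.
B applies 10.75 dB more gain reduction.

B, by 10.75 dB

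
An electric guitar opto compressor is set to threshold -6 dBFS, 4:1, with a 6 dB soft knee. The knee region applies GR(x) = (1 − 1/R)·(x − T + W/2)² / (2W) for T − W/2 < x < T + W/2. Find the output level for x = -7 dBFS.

x − T + W/2 = -7 − (-6) + 3 = 2.
GR = (1 − 1/4) × 2² / 12 = 0.75 × 4 / 12 = 0.25 dB.
Output = -7 − 0.25 = -7.25 dBFS.

-7.25 dBFS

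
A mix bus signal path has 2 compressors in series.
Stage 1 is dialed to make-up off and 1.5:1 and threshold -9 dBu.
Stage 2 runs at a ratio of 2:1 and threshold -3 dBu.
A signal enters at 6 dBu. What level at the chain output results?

Stage 1: overshoot 15 dB → 15/1.5 = 10 dB → 1 dBu.
Stage 2: 1 dBu is 4 dB over -3 dBu; at 2:1 that becomes 2 dB over, giving -1 dBu.

-1 dBu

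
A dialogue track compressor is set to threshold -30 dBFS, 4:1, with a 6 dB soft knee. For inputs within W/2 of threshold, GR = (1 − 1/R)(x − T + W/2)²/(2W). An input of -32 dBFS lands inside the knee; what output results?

-32.0625 dBFS

x − T + W/2 = -32 − (-30) + 3 = 1.
GR = (1 − 1/4) × 1² / 12 = 0.75 × 1 / 12 = 0.0625 dB.
Output = -32 − 0.0625 = -32.0625 dBFS.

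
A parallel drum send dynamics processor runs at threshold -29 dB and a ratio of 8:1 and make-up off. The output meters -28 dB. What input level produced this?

-21 dB

That's 1 dB above the -29 dB threshold.
Undo the ratio: input overshoot = 1 × 8 = 8 dB, giving input = -21 dB.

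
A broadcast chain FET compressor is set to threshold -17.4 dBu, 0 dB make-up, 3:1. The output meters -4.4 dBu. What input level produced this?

21.6 dBu

That's 13 dB above the -17.4 dBu threshold.
Undo the ratio: input overshoot = 13 × 3 = 39 dB, giving input = 21.6 dBu.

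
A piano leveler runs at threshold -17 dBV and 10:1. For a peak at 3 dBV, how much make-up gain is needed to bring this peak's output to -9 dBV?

Without make-up, output = threshold + overshoot/10 = -17 + 2 = -15 dBV.
Gap to target: 6 dB.

6 dB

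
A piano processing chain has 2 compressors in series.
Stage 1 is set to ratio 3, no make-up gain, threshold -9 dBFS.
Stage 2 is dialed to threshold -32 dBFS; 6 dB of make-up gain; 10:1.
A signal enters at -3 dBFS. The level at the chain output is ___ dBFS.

-23.5 dBFS

Stage 1: overshoot 6 dB → 6/3 = 2 dB → -7 dBFS.
Stage 2: -7 dBFS is 25 dB over -32 dBFS; at 10:1 that becomes 2.5 dB over, giving -29.5 dBFS; +6 dB make-up → -23.5 dBFS.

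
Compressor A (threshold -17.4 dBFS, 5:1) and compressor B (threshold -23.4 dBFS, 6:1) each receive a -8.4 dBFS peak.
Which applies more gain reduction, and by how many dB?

B, by 5.3 dB

A: 9 dB over, compressed to 1.8 dB over, so 7.2 dB of GR.
B: 15 dB over, compressed to 2.5 dB over, so 12.5 dB of GR.
B applies 5.3 dB more gain reduction.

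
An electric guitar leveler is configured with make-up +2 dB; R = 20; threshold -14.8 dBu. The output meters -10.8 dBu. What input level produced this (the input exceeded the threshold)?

25.2 dBu

Before make-up, the level was -10.8 − 2 = -12.8 dBu.
That's 2 dB above the -14.8 dBu threshold.
Before 20:1 compression the overshoot was 2 × 20 = 40 dB, so input = -14.8 + 40 = 25.2 dBu.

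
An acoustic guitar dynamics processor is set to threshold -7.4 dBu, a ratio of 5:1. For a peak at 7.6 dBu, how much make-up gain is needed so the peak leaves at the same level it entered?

12 dB

Without make-up, output = threshold + overshoot/5 = -7.4 + 3 = -4.4 dBu.
Gap to target: 12 dB.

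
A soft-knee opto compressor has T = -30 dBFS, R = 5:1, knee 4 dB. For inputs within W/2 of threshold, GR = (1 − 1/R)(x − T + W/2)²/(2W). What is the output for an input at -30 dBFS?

-30.4 dBFS

x − T + W/2 = -30 − (-30) + 2 = 2.
GR = (1 − 1/5) × 2² / 8 = 0.8 × 4 / 8 = 0.4 dB.
Output = -30 − 0.4 = -30.4 dBFS.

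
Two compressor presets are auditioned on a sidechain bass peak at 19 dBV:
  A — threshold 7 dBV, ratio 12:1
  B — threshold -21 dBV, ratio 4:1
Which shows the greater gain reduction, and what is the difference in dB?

B, by 19 dB

A: overshoot 12 dB → output overshoot 1 dB → GR 11 dB.
B: overshoot 40 dB → output overshoot 10 dB → GR 30 dB.
Difference: 19 dB in favour of B.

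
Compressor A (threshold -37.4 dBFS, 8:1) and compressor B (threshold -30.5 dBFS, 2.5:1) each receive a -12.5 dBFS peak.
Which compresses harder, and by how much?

A, by 10.9875 dB

A: GR = 24.9 − 24.9/8 = 21.7875 dB.
B: GR = 18 − 18/2.5 = 10.8 dB.
A applies 10.9875 dB more gain reduction.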